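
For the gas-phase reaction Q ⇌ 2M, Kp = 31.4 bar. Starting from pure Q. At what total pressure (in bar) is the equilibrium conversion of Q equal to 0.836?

Basis: 1 mol Q initially; let X = conversion of Q. Extent ξ = X.
Species balance: n_Q = 1 − X; n_M = 2X.
n_T = Σnᵢ = 1 + X.
Kp = p_M^2 / (p_Q) with p_i = (n_i/n_T)·P.
At X = 0.836: the mole-fraction product g(X) = Π y_i^ν_i = 9.284. Since Kp = g(X)·P^{1}, P = (Kp/g)^(1/1) = (31.4/9.284)^(1/1) = 3.38 bar.

P = 3.38 bar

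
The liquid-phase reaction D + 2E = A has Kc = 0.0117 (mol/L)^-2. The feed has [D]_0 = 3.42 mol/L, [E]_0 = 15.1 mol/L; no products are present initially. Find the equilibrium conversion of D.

X = 0.589

Let X = conversion of D; extent ξ = 3.42·X mol/L.
Concentrations: [D] = 3.42 − 3.42X; [E] = 15.1 − 6.84X; [A] = 3.42X.
Kc = [A] / ([D] [E]^2).
This equals 0.0117 at X = 0.589 (the root in 0 < X < 1).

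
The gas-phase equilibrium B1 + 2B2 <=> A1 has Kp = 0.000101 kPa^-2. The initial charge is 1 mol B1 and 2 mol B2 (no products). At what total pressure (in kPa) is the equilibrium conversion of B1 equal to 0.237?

Let X = conversion of B1 (basis 1 mol B1); extent of reaction ξ = X.
Moles: n_B1 = 1 − X; n_B2 = 2 − 2X; n_A1 = X.
Summing: n_T = 3 − 2X.
Kp = p_A1 / (p_B1 p_B2^2) with p_i = (n_i/n_T)·P.
At X = 0.237: the mole-fraction product g(X) = Π y_i^ν_i = 0.8511. Since Kp = g(X)·P^{-2}, P = (g/Kp)^(1/2) = (0.8511/0.000101)^(1/2) = 91.8 kPa.

P = 91.8 kPa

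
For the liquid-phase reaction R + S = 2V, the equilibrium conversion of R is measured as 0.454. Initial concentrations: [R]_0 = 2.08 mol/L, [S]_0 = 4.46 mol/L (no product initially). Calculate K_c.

K_c = 0.893

Let X = conversion of R.
Concentrations: [R] = 2.08 − 2.08X; [S] = 4.46 − 2.08X; [V] = 4.16X.
At X = 0.454: [R] = 1.14, [S] = 3.52, [V] = 1.89.
K_c = [V]^2 / ([R] [S]) = 0.893.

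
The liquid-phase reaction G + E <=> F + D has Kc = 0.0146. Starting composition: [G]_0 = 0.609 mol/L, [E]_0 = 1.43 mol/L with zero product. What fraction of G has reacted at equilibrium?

Let X = conversion of G; extent ξ = 0.609·X mol/L.
Concentrations: [G] = 0.609 − 0.609X; [E] = 1.43 − 0.609X; [F] = 0.609X; [D] = 0.609X.
Kc = [F] [D] / ([G] [E]).
Equating to 0.0146: the physical root is X = 0.163.

X = 0.163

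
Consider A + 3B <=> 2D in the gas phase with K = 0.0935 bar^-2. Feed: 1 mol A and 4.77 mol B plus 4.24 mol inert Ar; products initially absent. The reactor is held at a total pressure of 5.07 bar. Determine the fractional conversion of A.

Basis: 1 mol A initially; let X = conversion of A. Extent ξ = X.
Moles: n_A = 1 − X; n_B = 4.77 − 3X; n_D = 2X; n_I = 4.24 (inert).
Total moles n_T = 10 − 2X.
y_i = n_i/n_T, p_i = y_i·P. K = p_D^2 / (p_A p_B^3).
Substituting and setting equal to 0.0935 bar^-2 gives a polynomial in X; the root in (0,1) is X = 0.422.

X = 0.422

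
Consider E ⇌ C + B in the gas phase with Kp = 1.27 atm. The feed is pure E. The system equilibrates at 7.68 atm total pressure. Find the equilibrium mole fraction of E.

y_E = 0.453

Take 1 mol E as basis and let X be its fractional conversion, so ξ = X.
Moles: n_E = 1 − X; n_C = X; n_B = X.
Summing: n_T = 1 + X.
y_i = n_i/n_T, p_i = y_i·P. Kp = p_C p_B / (p_E).
Setting this equal to 1.27 atm and taking the physical root (0 < X < 1) gives X = 0.377.
Then n_E = 0.623, n_T = 1.38, so y_E = 0.453.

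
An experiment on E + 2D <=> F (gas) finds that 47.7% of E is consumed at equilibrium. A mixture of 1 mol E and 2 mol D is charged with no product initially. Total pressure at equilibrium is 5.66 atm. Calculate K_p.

K_p = 0.109 atm^-2

Take 1 mol E as basis and let X be its fractional conversion, so ξ = X.
Species balance: n_E = 1 − X; n_D = 2 − 2X; n_F = X.
n_T = Σnᵢ = 3 − 2X.
At X = 0.477: n_E = 0.523, n_D = 1.05, n_F = 0.477, n_T = 2.05.
p_i = (n_i/n_T)·P. K_p = p_F / (p_E p_D^2) = 0.109 atm^-2.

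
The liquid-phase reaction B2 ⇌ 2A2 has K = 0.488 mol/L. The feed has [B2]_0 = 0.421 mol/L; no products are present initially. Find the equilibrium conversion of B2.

X = 0.413

Let X = conversion of B2; extent ξ = 0.421·X mol/L.
Concentrations: [B2] = 0.421 − 0.421X; [A2] = 0.842X.
K = [A2]^2 / ([B2]).
Equating to 0.488 mol/L: the physical root is X = 0.413.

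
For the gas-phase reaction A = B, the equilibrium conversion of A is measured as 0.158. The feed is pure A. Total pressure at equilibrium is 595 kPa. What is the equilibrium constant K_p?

K_p = 0.188

Let X = conversion of A (basis 1 mol A); extent of reaction ξ = X.
At extent ξ: n_A = 1 − X; n_B = X.
Since Δν = 0, n_T = 1 throughout.
At X = 0.158: n_A = 0.842, n_B = 0.158, n_T = 1.
p_i = (n_i/n_T)·P. K_p = p_B / (p_A) = 0.188.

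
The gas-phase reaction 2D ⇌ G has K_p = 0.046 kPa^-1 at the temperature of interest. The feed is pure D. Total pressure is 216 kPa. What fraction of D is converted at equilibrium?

X = 0.843

Let X = conversion of D (basis 1 mol D); extent of reaction ξ = 0.5X.
Mole table: n_D = 1 − X; n_G = 0.5X.
Summing: n_T = 1 − 0.5X.
y_i = n_i/n_T, p_i = y_i·P. K_p = p_G / (p_D^2).
Setting this equal to 0.046 kPa^-1 and taking the physical root (0 < X < 1) gives X = 0.843.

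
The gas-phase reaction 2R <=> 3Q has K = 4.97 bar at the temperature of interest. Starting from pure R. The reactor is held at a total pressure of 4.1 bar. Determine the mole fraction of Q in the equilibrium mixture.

Basis: 1 mol R initially; let X = conversion of R. Extent ξ = 0.5X.
Mole table: n_R = 1 − X; n_Q = 1.5X.
Total moles n_T = 1 + 0.5X.
With p_i = (n_i/n_T)P, K = p_Q^3 / (p_R^2).
Substituting and setting equal to 4.97 bar gives a polynomial in X; the root in (0,1) is X = 0.489.
Then n_Q = 0.733, n_T = 1.24, so y_Q = 0.589.

y_Q = 0.589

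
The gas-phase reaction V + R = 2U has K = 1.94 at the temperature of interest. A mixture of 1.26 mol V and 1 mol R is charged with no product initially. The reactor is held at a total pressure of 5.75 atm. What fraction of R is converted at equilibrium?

X = 0.459

Basis: 1 mol R initially; let X = conversion of R. Extent ξ = X.
Mole table: n_V = 1.26 − X; n_R = 1 − X; n_U = 2X.
Since Δν = 0, n_T = 2.26 throughout.
With p_i = (n_i/n_T)P, K = p_U^2 / (p_V p_R).
Setting this equal to 1.94 and taking the physical root (0 < X < 1) gives X = 0.459.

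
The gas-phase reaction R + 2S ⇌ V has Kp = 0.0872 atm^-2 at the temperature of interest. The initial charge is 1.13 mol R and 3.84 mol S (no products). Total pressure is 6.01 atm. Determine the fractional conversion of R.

X = 0.598

Basis: 1.13 mol R initially; let X = conversion of R. Extent ξ = 1.13X.
Species balance: n_R = 1.13 − 1.13X; n_S = 3.84 − 2.26X; n_V = 1.13X.
n_T = Σnᵢ = 4.97 − 2.26X.
Mole fractions y_i = n_i/n_T; Kp = p_V / (p_R p_S^2) with p_i = y_i·P.
Substituting and setting equal to 0.0872 atm^-2 gives a polynomial in X; the root in (0,1) is X = 0.598.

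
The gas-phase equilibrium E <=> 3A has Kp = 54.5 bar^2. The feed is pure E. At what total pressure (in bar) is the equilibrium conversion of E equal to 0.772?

Take 1 mol E as basis and let X be its fractional conversion, so ξ = X.
Moles: n_E = 1 − X; n_A = 3X.
Total moles n_T = 1 + 2X.
Kp = p_A^3 / (p_E) with p_i = (n_i/n_T)·P.
At X = 0.772: the mole-fraction product g(X) = Π y_i^ν_i = 8.419. Since Kp = g(X)·P^{2}, P = (Kp/g)^(1/2) = (54.5/8.419)^(1/2) = 2.54 bar.

P = 2.54 bar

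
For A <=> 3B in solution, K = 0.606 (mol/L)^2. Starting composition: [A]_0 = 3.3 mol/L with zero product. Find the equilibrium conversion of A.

X = 0.122

Let X = conversion of A; extent ξ = 3.3·X mol/L.
Concentrations: [A] = 3.3 − 3.3X; [B] = 9.9X.
K = [B]^3 / ([A]).
Equating to 0.606 (mol/L)^2: the physical root is X = 0.122.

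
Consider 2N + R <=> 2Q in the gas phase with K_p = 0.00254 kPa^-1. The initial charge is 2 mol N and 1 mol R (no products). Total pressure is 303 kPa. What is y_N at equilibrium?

y_N = 0.514

Basis: 2 mol N initially; let X = conversion of N. Extent ξ = X.
At extent ξ: n_N = 2 − 2X; n_R = 1 − X; n_Q = 2X.
n_T = Σnᵢ = 3 − X.
y_i = n_i/n_T, p_i = y_i·P. K_p = p_Q^2 / (p_N^2 p_R).
Setting this equal to 0.00254 kPa^-1 and taking the physical root (0 < X < 1) gives X = 0.308.
Then n_N = 1.38, n_T = 2.69, so y_N = 0.514.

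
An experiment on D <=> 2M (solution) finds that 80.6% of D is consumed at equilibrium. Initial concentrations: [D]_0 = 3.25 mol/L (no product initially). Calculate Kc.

Let X = conversion of D.
Concentrations: [D] = 3.25 − 3.25X; [M] = 6.5X.
At X = 0.806: [D] = 0.63, [M] = 5.24.
Kc = [M]^2 / ([D]) = 43.5 mol/L.

Kc = 43.5 mol/L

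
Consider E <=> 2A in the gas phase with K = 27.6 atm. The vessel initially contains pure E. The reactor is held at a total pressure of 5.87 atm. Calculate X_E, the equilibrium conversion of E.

Basis: 1 mol E initially; let X = conversion of E. Extent ξ = X.
At extent ξ: n_E = 1 − X; n_A = 2X.
Summing: n_T = 1 + X.
Mole fractions y_i = n_i/n_T; K = p_A^2 / (p_E) with p_i = y_i·P.
Substituting and setting equal to 27.6 atm gives a polynomial in X; the root in (0,1) is X = 0.735.

X = 0.735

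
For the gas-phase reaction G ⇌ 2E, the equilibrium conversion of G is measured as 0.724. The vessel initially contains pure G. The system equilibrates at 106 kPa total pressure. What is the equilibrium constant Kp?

Basis: 1 mol G initially; let X = conversion of G. Extent ξ = X.
Moles: n_G = 1 − X; n_E = 2X.
n_T = Σnᵢ = 1 + X.
At X = 0.724: n_G = 0.276, n_E = 1.45, n_T = 1.72.
p_i = (n_i/n_T)·P. Kp = p_E^2 / (p_G) = 467 kPa.

Kp = 467 kPa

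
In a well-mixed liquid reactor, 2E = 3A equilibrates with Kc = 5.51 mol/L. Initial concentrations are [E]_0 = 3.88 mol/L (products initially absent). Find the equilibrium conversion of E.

X = 0.483

Let X = conversion of E; extent ξ = 3.88X/2 mol/L.
Concentrations: [E] = 3.88 − 3.88X; [A] = 5.82X.
Kc = [A]^3 / ([E]^2).
Equating to 5.51 mol/L: the physical root is X = 0.483.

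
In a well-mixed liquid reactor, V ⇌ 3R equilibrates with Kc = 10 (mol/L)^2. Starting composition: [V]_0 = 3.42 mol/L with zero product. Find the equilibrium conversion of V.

X = 0.283

Let X = conversion of V; extent ξ = 3.42·X mol/L.
Concentrations: [V] = 3.42 − 3.42X; [R] = 10.3X.
Kc = [R]^3 / ([V]).
This equals 10 at X = 0.283 (the root in 0 < X < 1).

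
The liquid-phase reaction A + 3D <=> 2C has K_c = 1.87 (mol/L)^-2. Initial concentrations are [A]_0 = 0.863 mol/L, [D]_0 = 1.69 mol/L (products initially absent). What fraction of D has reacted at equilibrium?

X = 0.565

Let X = conversion of D; extent ξ = 1.69X/3 mol/L.
Concentrations: [A] = 0.863 − 0.563X; [D] = 1.69 − 1.69X; [C] = 1.13X.
K_c = [C]^2 / ([A] [D]^3).
Equating to 1.87 (mol/L)^-2: the physical root is X = 0.565.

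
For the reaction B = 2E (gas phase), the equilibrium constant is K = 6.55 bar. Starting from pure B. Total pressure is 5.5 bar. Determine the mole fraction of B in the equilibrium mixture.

y_B = 0.352

Take 1 mol B as basis and let X be its fractional conversion, so ξ = X.
Mole table: n_B = 1 − X; n_E = 2X.
Total moles n_T = 1 + X.
With p_i = (n_i/n_T)P, K = p_E^2 / (p_B).
Equating to 6.55 bar and solving on 0 < X < 1: X = 0.479.
Then n_B = 0.521, n_T = 1.48, so y_B = 0.352.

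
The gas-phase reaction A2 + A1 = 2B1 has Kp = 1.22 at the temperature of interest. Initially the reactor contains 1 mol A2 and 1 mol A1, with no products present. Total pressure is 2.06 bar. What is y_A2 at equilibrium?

Let X = conversion of A2 (basis 1 mol A2); extent of reaction ξ = X.
Mole table: n_A2 = 1 − X; n_A1 = 1 − X; n_B1 = 2X.
Since Δν = 0, n_T = 2 throughout.
y_i = n_i/n_T, p_i = y_i·P. Kp = p_B1^2 / (p_A2 p_A1).
Setting this equal to 1.22 and taking the physical root (0 < X < 1) gives X = 0.356.
Then n_A2 = 0.644, n_T = 2, so y_A2 = 0.322.

y_A2 = 0.322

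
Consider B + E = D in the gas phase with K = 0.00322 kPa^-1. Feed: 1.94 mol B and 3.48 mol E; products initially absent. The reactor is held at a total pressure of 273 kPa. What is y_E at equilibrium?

y_E = 0.592

Take 1.94 mol B as basis and let X be its fractional conversion, so ξ = 1.94X.
Mole table: n_B = 1.94 − 1.94X; n_E = 3.48 − 1.94X; n_D = 1.94X.
Total moles n_T = 5.42 − 1.94X.
With p_i = (n_i/n_T)P, K = p_D / (p_B p_E).
Equating to 0.00322 kPa^-1 and solving on 0 < X < 1: X = 0.342.
Then n_E = 2.82, n_T = 4.76, so y_E = 0.592.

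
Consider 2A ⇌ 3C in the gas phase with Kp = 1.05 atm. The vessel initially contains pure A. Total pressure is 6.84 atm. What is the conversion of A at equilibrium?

X = 0.296

Take 1 mol A as basis and let X be its fractional conversion, so ξ = 0.5X.
Moles: n_A = 1 − X; n_C = 1.5X.
n_T = Σnᵢ = 1 + 0.5X.
y_i = n_i/n_T, p_i = y_i·P. Kp = p_C^3 / (p_A^2).
Setting this equal to 1.05 atm and taking the physical root (0 < X < 1) gives X = 0.296.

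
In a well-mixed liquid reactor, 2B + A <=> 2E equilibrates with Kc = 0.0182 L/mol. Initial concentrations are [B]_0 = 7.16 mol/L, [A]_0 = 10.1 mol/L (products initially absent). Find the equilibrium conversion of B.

Let X = conversion of B; extent ξ = 7.16X/2 mol/L.
Concentrations: [B] = 7.16 − 7.16X; [A] = 10.1 − 3.58X; [E] = 7.16X.
Kc = [E]^2 / ([B]^2 [A]).
This equals 0.0182 at X = 0.289 (the root in 0 < X < 1).

X = 0.289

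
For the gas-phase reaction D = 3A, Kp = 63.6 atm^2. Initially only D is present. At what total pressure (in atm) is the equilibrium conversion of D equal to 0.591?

P = 4.71 atm

Basis: 1 mol D initially; let X = conversion of D. Extent ξ = X.
At extent ξ: n_D = 1 − X; n_A = 3X.
n_T = Σnᵢ = 1 + 2X.
Kp = p_A^3 / (p_D) with p_i = (n_i/n_T)·P.
At X = 0.591: the mole-fraction product g(X) = Π y_i^ν_i = 2.862. Since Kp = g(X)·P^{2}, P = (Kp/g)^(1/2) = (63.6/2.862)^(1/2) = 4.71 atm.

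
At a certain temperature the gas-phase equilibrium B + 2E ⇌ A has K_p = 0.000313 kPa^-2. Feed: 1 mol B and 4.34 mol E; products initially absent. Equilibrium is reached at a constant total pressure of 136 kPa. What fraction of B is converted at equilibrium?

Let X = conversion of B (basis 1 mol B); extent of reaction ξ = X.
Species balance: n_B = 1 − X; n_E = 4.34 − 2X; n_A = X.
n_T = Σnᵢ = 5.34 − 2X.
With p_i = (n_i/n_T)P, K_p = p_A / (p_B p_E^2).
Setting this equal to 0.000313 kPa^-2 and taking the physical root (0 < X < 1) gives X = 0.759.

X = 0.759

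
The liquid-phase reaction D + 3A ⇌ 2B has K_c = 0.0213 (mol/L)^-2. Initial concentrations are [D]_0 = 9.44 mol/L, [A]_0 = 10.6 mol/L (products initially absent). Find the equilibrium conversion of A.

Let X = conversion of A; extent ξ = 10.6X/3 mol/L.
Concentrations: [D] = 9.44 − 3.53X; [A] = 10.6 − 10.6X; [B] = 7.07X.
K_c = [B]^2 / ([D] [A]^3).
Equating to 0.0213 (mol/L)^-2: the physical root is X = 0.563.

X = 0.563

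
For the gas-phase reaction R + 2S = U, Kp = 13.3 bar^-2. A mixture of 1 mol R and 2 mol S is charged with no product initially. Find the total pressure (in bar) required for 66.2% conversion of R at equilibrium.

P = 0.951 bar

Let X = conversion of R (basis 1 mol R); extent of reaction ξ = X.
At extent ξ: n_R = 1 − X; n_S = 2 − 2X; n_U = X.
Total moles n_T = 3 − 2X.
Kp = p_U / (p_R p_S^2) with p_i = (n_i/n_T)·P.
At X = 0.662: the mole-fraction product g(X) = Π y_i^ν_i = 12.04. Since Kp = g(X)·P^{-2}, P = (g/Kp)^(1/2) = (12.04/13.3)^(1/2) = 0.951 bar.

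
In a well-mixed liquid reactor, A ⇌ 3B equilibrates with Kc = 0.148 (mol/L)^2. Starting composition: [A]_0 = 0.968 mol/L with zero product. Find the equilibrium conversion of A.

Let X = conversion of A; extent ξ = 0.968·X mol/L.
Concentrations: [A] = 0.968 − 0.968X; [B] = 2.9X.
Kc = [B]^3 / ([A]).
Equating to 0.148 (mol/L)^2: the physical root is X = 0.169.

X = 0.169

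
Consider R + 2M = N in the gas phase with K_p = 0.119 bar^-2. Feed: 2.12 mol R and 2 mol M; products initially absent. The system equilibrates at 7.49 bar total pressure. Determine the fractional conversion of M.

Let X = conversion of M (basis 2 mol M); extent of reaction ξ = X.
Mole table: n_R = 2.12 − X; n_M = 2 − 2X; n_N = X.
n_T = Σnᵢ = 4.12 − 2X.
With p_i = (n_i/n_T)P, K_p = p_N / (p_R p_M^2).
Substituting and setting equal to 0.119 bar^-2 gives a polynomial in X; the root in (0,1) is X = 0.639.

X = 0.639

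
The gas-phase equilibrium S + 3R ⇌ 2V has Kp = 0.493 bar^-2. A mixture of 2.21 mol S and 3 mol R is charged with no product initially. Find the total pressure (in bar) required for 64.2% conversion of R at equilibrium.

Basis: 3 mol R initially; let X = conversion of R. Extent ξ = X.
Mole table: n_S = 2.21 − X; n_R = 3 − 3X; n_V = 2X.
n_T = Σnᵢ = 5.21 − 2X.
Kp = p_V^2 / (p_S p_R^3) with p_i = (n_i/n_T)·P.
At X = 0.642: the mole-fraction product g(X) = Π y_i^ν_i = 13.08. Since Kp = g(X)·P^{-2}, P = (g/Kp)^(1/2) = (13.08/0.493)^(1/2) = 5.15 bar.

P = 5.15 bar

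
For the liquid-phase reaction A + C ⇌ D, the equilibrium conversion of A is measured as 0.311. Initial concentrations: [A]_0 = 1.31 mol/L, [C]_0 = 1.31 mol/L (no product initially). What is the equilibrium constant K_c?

K_c = 0.5 L/mol

Let X = conversion of A.
Concentrations: [A] = 1.31 − 1.31X; [C] = 1.31 − 1.31X; [D] = 1.31X.
At X = 0.311: [A] = 0.903, [C] = 0.903, [D] = 0.407.
K_c = [D] / ([A] [C]) = 0.5 L/mol.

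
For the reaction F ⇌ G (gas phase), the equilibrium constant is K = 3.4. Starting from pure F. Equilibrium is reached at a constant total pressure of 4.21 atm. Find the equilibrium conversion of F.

X = 0.773

Let X = conversion of F (basis 1 mol F); extent of reaction ξ = X.
At extent ξ: n_F = 1 − X; n_G = X.
Since Δν = 0, n_T = 1 throughout.
y_i = n_i/n_T, p_i = y_i·P. K = p_G / (p_F).
This yields a degree-1 equation in X; solving on (0,1), X = 0.773.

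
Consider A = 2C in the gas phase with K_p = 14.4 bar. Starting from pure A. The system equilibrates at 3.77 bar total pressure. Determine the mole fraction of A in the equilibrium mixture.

y_A = 0.177

Basis: 1 mol A initially; let X = conversion of A. Extent ξ = X.
Moles: n_A = 1 − X; n_C = 2X.
Summing: n_T = 1 + X.
Mole fractions y_i = n_i/n_T; K_p = p_C^2 / (p_A) with p_i = y_i·P.
This yields a degree-2 equation in X; solving on (0,1), X = 0.699.
Then n_A = 0.301, n_T = 1.7, so y_A = 0.177.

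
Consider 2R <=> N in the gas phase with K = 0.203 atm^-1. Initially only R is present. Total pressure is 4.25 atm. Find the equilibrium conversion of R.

Let X = conversion of R (basis 1 mol R); extent of reaction ξ = 0.5X.
Mole table: n_R = 1 − X; n_N = 0.5X.
n_T = Σnᵢ = 1 − 0.5X.
Mole fractions y_i = n_i/n_T; K = p_N / (p_R^2) with p_i = y_i·P.
Setting this equal to 0.203 atm^-1 and taking the physical root (0 < X < 1) gives X = 0.526.

X = 0.526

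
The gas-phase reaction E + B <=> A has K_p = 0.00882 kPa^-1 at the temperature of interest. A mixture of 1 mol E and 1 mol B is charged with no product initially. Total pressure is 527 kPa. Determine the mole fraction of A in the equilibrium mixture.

y_A = 0.408

Take 1 mol E as basis and let X be its fractional conversion, so ξ = X.
Mole table: n_E = 1 − X; n_B = 1 − X; n_A = X.
Total moles n_T = 2 − X.
Mole fractions y_i = n_i/n_T; K_p = p_A / (p_E p_B) with p_i = y_i·P.
Substituting and setting equal to 0.00882 kPa^-1 gives a polynomial in X; the root in (0,1) is X = 0.579.
Then n_A = 0.579, n_T = 1.42, so y_A = 0.408.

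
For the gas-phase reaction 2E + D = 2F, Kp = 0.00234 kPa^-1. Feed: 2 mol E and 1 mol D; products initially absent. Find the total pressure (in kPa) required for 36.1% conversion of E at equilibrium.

P = 563 kPa

Take 2 mol E as basis and let X be its fractional conversion, so ξ = X.
At extent ξ: n_E = 2 − 2X; n_D = 1 − X; n_F = 2X.
n_T = Σnᵢ = 3 − X.
Kp = p_F^2 / (p_E^2 p_D) with p_i = (n_i/n_T)·P.
At X = 0.361: the mole-fraction product g(X) = Π y_i^ν_i = 1.318. Since Kp = g(X)·P^{-1}, P = (g/Kp)^(1/1) = (1.318/0.00234)^(1/1) = 563 kPa.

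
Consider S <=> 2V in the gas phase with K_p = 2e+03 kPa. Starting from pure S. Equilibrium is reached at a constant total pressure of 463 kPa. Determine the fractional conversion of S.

Let X = conversion of S (basis 1 mol S); extent of reaction ξ = X.
Species balance: n_S = 1 − X; n_V = 2X.
n_T = Σnᵢ = 1 + X.
y_i = n_i/n_T, p_i = y_i·P. K_p = p_V^2 / (p_S).
Equating to 2e+03 kPa and solving on 0 < X < 1: X = 0.721.

X = 0.721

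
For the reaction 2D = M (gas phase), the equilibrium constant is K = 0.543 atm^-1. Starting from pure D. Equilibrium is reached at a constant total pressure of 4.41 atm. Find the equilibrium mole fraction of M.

Take 1 mol D as basis and let X be its fractional conversion, so ξ = 0.5X.
At extent ξ: n_D = 1 − X; n_M = 0.5X.
Summing: n_T = 1 − 0.5X.
With p_i = (n_i/n_T)P, K = p_M / (p_D^2).
Setting this equal to 0.543 atm^-1 and taking the physical root (0 < X < 1) gives X = 0.693.
Then n_M = 0.346, n_T = 0.654, so y_M = 0.530.

y_M = 0.530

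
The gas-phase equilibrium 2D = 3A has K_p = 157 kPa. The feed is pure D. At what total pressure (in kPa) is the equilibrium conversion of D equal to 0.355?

Basis: 1 mol D initially; let X = conversion of D. Extent ξ = 0.5X.
At extent ξ: n_D = 1 − X; n_A = 1.5X.
Summing: n_T = 1 + 0.5X.
K_p = p_A^3 / (p_D^2) with p_i = (n_i/n_T)·P.
At X = 0.355: the mole-fraction product g(X) = Π y_i^ν_i = 0.3082. Since K_p = g(X)·P^{1}, P = (K_p/g)^(1/1) = (157/0.3082)^(1/1) = 509 kPa.

P = 509 kPa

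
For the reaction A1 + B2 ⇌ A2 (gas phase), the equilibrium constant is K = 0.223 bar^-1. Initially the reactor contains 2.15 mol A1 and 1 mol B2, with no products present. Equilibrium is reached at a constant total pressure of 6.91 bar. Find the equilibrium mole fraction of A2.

y_A2 = 0.184

Basis: 1 mol B2 initially; let X = conversion of B2. Extent ξ = X.
At extent ξ: n_A1 = 2.15 − X; n_B2 = 1 − X; n_A2 = X.
n_T = Σnᵢ = 3.15 − X.
With p_i = (n_i/n_T)P, K = p_A2 / (p_A1 p_B2).
Substituting and setting equal to 0.223 bar^-1 gives a polynomial in X; the root in (0,1) is X = 0.490.
Then n_A2 = 0.49, n_T = 2.66, so y_A2 = 0.184.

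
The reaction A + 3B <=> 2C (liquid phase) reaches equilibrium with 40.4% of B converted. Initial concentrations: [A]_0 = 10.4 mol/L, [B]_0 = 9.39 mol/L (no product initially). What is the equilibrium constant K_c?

Let X = conversion of B.
Concentrations: [A] = 10.4 − 3.13X; [B] = 9.39 − 9.39X; [C] = 6.26X.
At X = 0.404: [A] = 9.14, [B] = 5.6, [C] = 2.53.
K_c = [C]^2 / ([A] [B]^3) = 0.00399 (mol/L)^-2.

K_c = 0.00399 (mol/L)^-2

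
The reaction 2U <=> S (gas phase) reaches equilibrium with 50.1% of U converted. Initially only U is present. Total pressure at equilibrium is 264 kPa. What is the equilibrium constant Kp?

Take 1 mol U as basis and let X be its fractional conversion, so ξ = 0.5X.
Mole table: n_U = 1 − X; n_S = 0.5X.
n_T = Σnᵢ = 1 − 0.5X.
At X = 0.501: n_U = 0.499, n_S = 0.251, n_T = 0.75.
p_i = (n_i/n_T)·P. Kp = p_S / (p_U^2) = 0.00286 kPa^-1.

Kp = 0.00286 kPa^-1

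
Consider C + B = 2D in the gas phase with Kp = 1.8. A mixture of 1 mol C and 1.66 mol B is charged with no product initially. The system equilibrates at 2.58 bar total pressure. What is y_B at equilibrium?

Take 1 mol C as basis and let X be its fractional conversion, so ξ = X.
At extent ξ: n_C = 1 − X; n_B = 1.66 − X; n_D = 2X.
Since Δν = 0, n_T = 2.66 throughout.
y_i = n_i/n_T, p_i = y_i·P. Kp = p_D^2 / (p_C p_B).
Setting this equal to 1.8 and taking the physical root (0 < X < 1) gives X = 0.506.
Then n_B = 1.15, n_T = 2.66, so y_B = 0.434.

y_B = 0.434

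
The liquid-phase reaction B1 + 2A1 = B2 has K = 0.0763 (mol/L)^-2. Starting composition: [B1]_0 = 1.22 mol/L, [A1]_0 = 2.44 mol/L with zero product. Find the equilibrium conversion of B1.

X = 0.218

Let X = conversion of B1; extent ξ = 1.22·X mol/L.
Concentrations: [B1] = 1.22 − 1.22X; [A1] = 2.44 − 2.44X; [B2] = 1.22X.
K = [B2] / ([B1] [A1]^2).
Equating to 0.0763 (mol/L)^-2: the physical root is X = 0.218.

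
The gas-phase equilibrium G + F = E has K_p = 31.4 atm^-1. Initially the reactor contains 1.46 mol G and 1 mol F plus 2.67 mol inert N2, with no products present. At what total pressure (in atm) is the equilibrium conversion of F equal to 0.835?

Take 1 mol F as basis and let X be its fractional conversion, so ξ = X.
Species balance: n_G = 1.46 − X; n_F = 1 − X; n_E = X; n_I = 2.67 (inert).
Total moles n_T = 5.13 − X.
K_p = p_E / (p_G p_F) with p_i = (n_i/n_T)·P.
At X = 0.835: the mole-fraction product g(X) = Π y_i^ν_i = 34.78. Since K_p = g(X)·P^{-1}, P = (g/K_p)^(1/1) = (34.78/31.4)^(1/1) = 1.11 atm.

P = 1.11 atm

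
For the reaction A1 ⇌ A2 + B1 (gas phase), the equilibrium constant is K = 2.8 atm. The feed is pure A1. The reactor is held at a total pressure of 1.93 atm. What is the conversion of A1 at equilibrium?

X = 0.769

Let X = conversion of A1 (basis 1 mol A1); extent of reaction ξ = X.
Species balance: n_A1 = 1 − X; n_A2 = X; n_B1 = X.
Total moles n_T = 1 + X.
y_i = n_i/n_T, p_i = y_i·P. K = p_A2 p_B1 / (p_A1).
This yields a degree-2 equation in X; solving on (0,1), X = 0.769.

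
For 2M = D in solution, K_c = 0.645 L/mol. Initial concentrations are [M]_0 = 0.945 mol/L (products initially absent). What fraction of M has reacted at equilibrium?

Let X = conversion of M; extent ξ = 0.945X/2 mol/L.
Concentrations: [M] = 0.945 − 0.945X; [D] = 0.472X.
K_c = [D] / ([M]^2).
This equals 0.645 at X = 0.416 (the root in 0 < X < 1).

X = 0.416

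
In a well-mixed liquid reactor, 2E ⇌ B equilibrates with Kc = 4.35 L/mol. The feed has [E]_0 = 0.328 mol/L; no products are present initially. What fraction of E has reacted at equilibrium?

Let X = conversion of E; extent ξ = 0.328X/2 mol/L.
Concentrations: [E] = 0.328 − 0.328X; [B] = 0.164X.
Kc = [B] / ([E]^2).
Setting equal to 4.35 and solving for X on (0,1) gives X = 0.558.

X = 0.558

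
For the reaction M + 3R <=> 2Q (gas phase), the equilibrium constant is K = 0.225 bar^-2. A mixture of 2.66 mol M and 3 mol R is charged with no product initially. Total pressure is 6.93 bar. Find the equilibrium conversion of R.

X = 0.628

Let X = conversion of R (basis 3 mol R); extent of reaction ξ = X.
At extent ξ: n_M = 2.66 − X; n_R = 3 − 3X; n_Q = 2X.
Total moles n_T = 5.66 − 2X.
Mole fractions y_i = n_i/n_T; K = p_Q^2 / (p_M p_R^3) with p_i = y_i·P.
Equating to 0.225 bar^-2 and solving on 0 < X < 1: X = 0.628.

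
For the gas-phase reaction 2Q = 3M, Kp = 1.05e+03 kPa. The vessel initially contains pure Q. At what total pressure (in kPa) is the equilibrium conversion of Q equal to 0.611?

Take 1 mol Q as basis and let X be its fractional conversion, so ξ = 0.5X.
Mole table: n_Q = 1 − X; n_M = 1.5X.
n_T = Σnᵢ = 1 + 0.5X.
Kp = p_M^3 / (p_Q^2) with p_i = (n_i/n_T)·P.
At X = 0.611: the mole-fraction product g(X) = Π y_i^ν_i = 3.897. Since Kp = g(X)·P^{1}, P = (Kp/g)^(1/1) = (1.05e+03/3.897)^(1/1) = 269 kPa.

P = 269 kPa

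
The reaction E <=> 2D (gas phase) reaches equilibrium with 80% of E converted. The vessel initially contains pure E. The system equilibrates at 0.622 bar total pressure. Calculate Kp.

Kp = 4.42 bar

Take 1 mol E as basis and let X be its fractional conversion, so ξ = X.
At extent ξ: n_E = 1 − X; n_D = 2X.
Summing: n_T = 1 + X.
At X = 0.8: n_E = 0.2, n_D = 1.6, n_T = 1.8.
p_i = (n_i/n_T)·P. Kp = p_D^2 / (p_E) = 4.42 bar.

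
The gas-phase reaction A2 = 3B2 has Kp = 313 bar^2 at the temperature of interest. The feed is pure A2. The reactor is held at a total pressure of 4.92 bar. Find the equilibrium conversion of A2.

X = 0.831

Basis: 1 mol A2 initially; let X = conversion of A2. Extent ξ = X.
At extent ξ: n_A2 = 1 − X; n_B2 = 3X.
Total moles n_T = 1 + 2X.
With p_i = (n_i/n_T)P, Kp = p_B2^3 / (p_A2).
Setting this equal to 313 bar^2 and taking the physical root (0 < X < 1) gives X = 0.831.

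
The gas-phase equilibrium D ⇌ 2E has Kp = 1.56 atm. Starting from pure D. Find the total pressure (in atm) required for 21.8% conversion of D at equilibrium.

Let X = conversion of D (basis 1 mol D); extent of reaction ξ = X.
At extent ξ: n_D = 1 − X; n_E = 2X.
n_T = Σnᵢ = 1 + X.
Kp = p_E^2 / (p_D) with p_i = (n_i/n_T)·P.
At X = 0.218: the mole-fraction product g(X) = Π y_i^ν_i = 0.1996. Since Kp = g(X)·P^{1}, P = (Kp/g)^(1/1) = (1.56/0.1996)^(1/1) = 7.82 atm.

P = 7.82 atm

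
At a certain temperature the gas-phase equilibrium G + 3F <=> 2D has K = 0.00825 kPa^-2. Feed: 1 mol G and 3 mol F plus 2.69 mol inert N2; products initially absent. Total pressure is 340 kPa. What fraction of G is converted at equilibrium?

X = 0.777

Let X = conversion of G (basis 1 mol G); extent of reaction ξ = X.
Moles: n_G = 1 − X; n_F = 3 − 3X; n_D = 2X; n_I = 2.69 (inert).
Total moles n_T = 6.69 − 2X.
Mole fractions y_i = n_i/n_T; K = p_D^2 / (p_G p_F^3) with p_i = y_i·P.
Substituting and setting equal to 0.00825 kPa^-2 gives a polynomial in X; the root in (0,1) is X = 0.777.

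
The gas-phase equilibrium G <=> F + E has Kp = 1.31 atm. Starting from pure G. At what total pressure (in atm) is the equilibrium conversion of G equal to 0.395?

Basis: 1 mol G initially; let X = conversion of G. Extent ξ = X.
At extent ξ: n_G = 1 − X; n_F = X; n_E = X.
Total moles n_T = 1 + X.
Kp = p_F p_E / (p_G) with p_i = (n_i/n_T)·P.
At X = 0.395: the mole-fraction product g(X) = Π y_i^ν_i = 0.1849. Since Kp = g(X)·P^{1}, P = (Kp/g)^(1/1) = (1.31/0.1849)^(1/1) = 7.09 atm.

P = 7.09 atm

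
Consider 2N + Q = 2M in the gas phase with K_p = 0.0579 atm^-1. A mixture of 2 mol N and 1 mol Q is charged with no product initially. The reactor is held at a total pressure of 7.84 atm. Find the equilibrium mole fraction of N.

y_N = 0.540

Basis: 2 mol N initially; let X = conversion of N. Extent ξ = X.
Moles: n_N = 2 − 2X; n_Q = 1 − X; n_M = 2X.
n_T = Σnᵢ = 3 − X.
y_i = n_i/n_T, p_i = y_i·P. K_p = p_M^2 / (p_N^2 p_Q).
Setting this equal to 0.0579 atm^-1 and taking the physical root (0 < X < 1) gives X = 0.259.
Then n_N = 1.48, n_T = 2.74, so y_N = 0.540.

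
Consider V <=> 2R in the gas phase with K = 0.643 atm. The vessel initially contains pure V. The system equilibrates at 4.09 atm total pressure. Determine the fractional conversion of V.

Let X = conversion of V (basis 1 mol V); extent of reaction ξ = X.
Species balance: n_V = 1 − X; n_R = 2X.
Total moles n_T = 1 + X.
With p_i = (n_i/n_T)P, K = p_R^2 / (p_V).
Equating to 0.643 atm and solving on 0 < X < 1: X = 0.194.

X = 0.194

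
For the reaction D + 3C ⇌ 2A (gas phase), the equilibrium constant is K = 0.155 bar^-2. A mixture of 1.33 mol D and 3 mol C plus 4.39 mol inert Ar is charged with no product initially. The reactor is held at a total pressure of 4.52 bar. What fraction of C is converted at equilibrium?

Basis: 3 mol C initially; let X = conversion of C. Extent ξ = X.
Species balance: n_D = 1.33 − X; n_C = 3 − 3X; n_A = 2X; n_I = 4.39 (inert).
n_T = Σnᵢ = 8.72 − 2X.
y_i = n_i/n_T, p_i = y_i·P. K = p_A^2 / (p_D p_C^3).
Equating to 0.155 bar^-2 and solving on 0 < X < 1: X = 0.321.

X = 0.321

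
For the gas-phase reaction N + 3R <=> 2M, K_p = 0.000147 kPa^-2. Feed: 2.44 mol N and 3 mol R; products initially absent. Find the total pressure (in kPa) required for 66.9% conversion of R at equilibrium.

P = 344 kPa

Let X = conversion of R (basis 3 mol R); extent of reaction ξ = X.
Mole table: n_N = 2.44 − X; n_R = 3 − 3X; n_M = 2X.
n_T = Σnᵢ = 5.44 − 2X.
K_p = p_M^2 / (p_N p_R^3) with p_i = (n_i/n_T)·P.
At X = 0.669: the mole-fraction product g(X) = Π y_i^ν_i = 17.37. Since K_p = g(X)·P^{-2}, P = (g/K_p)^(1/2) = (17.37/0.000147)^(1/2) = 344 kPa.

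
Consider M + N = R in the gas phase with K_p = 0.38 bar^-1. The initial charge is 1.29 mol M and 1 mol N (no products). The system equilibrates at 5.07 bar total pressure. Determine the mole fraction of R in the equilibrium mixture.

y_R = 0.255

Take 1 mol N as basis and let X be its fractional conversion, so ξ = X.
Species balance: n_M = 1.29 − X; n_N = 1 − X; n_R = X.
n_T = Σnᵢ = 2.29 − X.
With p_i = (n_i/n_T)P, K_p = p_R / (p_M p_N).
Equating to 0.38 bar^-1 and solving on 0 < X < 1: X = 0.465.
Then n_R = 0.465, n_T = 1.82, so y_R = 0.255.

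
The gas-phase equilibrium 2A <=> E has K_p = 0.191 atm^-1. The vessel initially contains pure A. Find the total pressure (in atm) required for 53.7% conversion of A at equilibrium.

P = 4.8 atm

Let X = conversion of A (basis 1 mol A); extent of reaction ξ = 0.5X.
Mole table: n_A = 1 − X; n_E = 0.5X.
Total moles n_T = 1 − 0.5X.
K_p = p_E / (p_A^2) with p_i = (n_i/n_T)·P.
At X = 0.537: the mole-fraction product g(X) = Π y_i^ν_i = 0.9162. Since K_p = g(X)·P^{-1}, P = (g/K_p)^(1/1) = (0.9162/0.191)^(1/1) = 4.8 atm.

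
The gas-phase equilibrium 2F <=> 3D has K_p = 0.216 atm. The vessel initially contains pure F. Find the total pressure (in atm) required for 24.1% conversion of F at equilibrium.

Let X = conversion of F (basis 1 mol F); extent of reaction ξ = 0.5X.
Mole table: n_F = 1 − X; n_D = 1.5X.
n_T = Σnᵢ = 1 + 0.5X.
K_p = p_D^3 / (p_F^2) with p_i = (n_i/n_T)·P.
At X = 0.241: the mole-fraction product g(X) = Π y_i^ν_i = 0.07319. Since K_p = g(X)·P^{1}, P = (K_p/g)^(1/1) = (0.216/0.07319)^(1/1) = 2.95 atm.

P = 2.95 atm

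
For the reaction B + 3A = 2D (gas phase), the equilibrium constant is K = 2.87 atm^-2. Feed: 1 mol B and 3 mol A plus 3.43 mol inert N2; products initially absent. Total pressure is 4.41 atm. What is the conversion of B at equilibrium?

Take 1 mol B as basis and let X be its fractional conversion, so ξ = X.
Moles: n_B = 1 − X; n_A = 3 − 3X; n_D = 2X; n_I = 3.43 (inert).
Summing: n_T = 7.43 − 2X.
With p_i = (n_i/n_T)P, K = p_D^2 / (p_B p_A^3).
Equating to 2.87 atm^-2 and solving on 0 < X < 1: X = 0.570.

X = 0.570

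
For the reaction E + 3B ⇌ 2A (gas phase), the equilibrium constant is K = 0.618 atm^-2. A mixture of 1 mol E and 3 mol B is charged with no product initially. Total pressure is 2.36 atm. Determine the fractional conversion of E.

X = 0.458

Take 1 mol E as basis and let X be its fractional conversion, so ξ = X.
Mole table: n_E = 1 − X; n_B = 3 − 3X; n_A = 2X.
Total moles n_T = 4 − 2X.
Mole fractions y_i = n_i/n_T; K = p_A^2 / (p_E p_B^3) with p_i = y_i·P.
Substituting and setting equal to 0.618 atm^-2 gives a polynomial in X; the root in (0,1) is X = 0.458.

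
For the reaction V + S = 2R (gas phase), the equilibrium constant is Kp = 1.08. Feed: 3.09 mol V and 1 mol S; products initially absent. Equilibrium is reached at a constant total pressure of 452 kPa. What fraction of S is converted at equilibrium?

Basis: 1 mol S initially; let X = conversion of S. Extent ξ = X.
Species balance: n_V = 3.09 − X; n_S = 1 − X; n_R = 2X.
Since Δν = 0, n_T = 4.09 throughout.
With p_i = (n_i/n_T)P, Kp = p_R^2 / (p_V p_S).
Substituting and setting equal to 1.08 gives a polynomial in X; the root in (0,1) is X = 0.553.

X = 0.553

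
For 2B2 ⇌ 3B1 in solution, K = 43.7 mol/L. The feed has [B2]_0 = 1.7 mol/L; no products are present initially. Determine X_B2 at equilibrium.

Let X = conversion of B2; extent ξ = 1.7X/2 mol/L.
Concentrations: [B2] = 1.7 − 1.7X; [B1] = 2.55X.
K = [B1]^3 / ([B2]^2).
Solving K = 43.7 for X ∈ (0,1): X = 0.760.

X = 0.760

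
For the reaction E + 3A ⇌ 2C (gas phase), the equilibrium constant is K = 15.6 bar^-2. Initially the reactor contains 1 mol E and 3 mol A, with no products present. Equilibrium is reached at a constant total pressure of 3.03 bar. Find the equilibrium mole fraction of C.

y_C = 0.605

Take 1 mol E as basis and let X be its fractional conversion, so ξ = X.
At extent ξ: n_E = 1 − X; n_A = 3 − 3X; n_C = 2X.
Summing: n_T = 4 − 2X.
Mole fractions y_i = n_i/n_T; K = p_C^2 / (p_E p_A^3) with p_i = y_i·P.
Equating to 15.6 bar^-2 and solving on 0 < X < 1: X = 0.754.
Then n_C = 1.51, n_T = 2.49, so y_C = 0.605.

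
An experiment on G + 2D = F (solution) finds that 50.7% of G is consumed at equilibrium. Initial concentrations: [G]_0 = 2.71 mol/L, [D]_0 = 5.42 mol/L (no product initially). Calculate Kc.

Let X = conversion of G.
Concentrations: [G] = 2.71 − 2.71X; [D] = 5.42 − 5.42X; [F] = 2.71X.
At X = 0.507: [G] = 1.34, [D] = 2.67, [F] = 1.37.
Kc = [F] / ([G] [D]^2) = 0.144 (mol/L)^-2.

Kc = 0.144 (mol/L)^-2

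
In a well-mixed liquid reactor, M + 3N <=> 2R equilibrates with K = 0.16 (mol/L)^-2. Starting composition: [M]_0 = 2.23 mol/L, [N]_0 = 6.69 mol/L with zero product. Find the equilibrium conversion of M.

Let X = conversion of M; extent ξ = 2.23·X mol/L.
Concentrations: [M] = 2.23 − 2.23X; [N] = 6.69 − 6.69X; [R] = 4.46X.
K = [R]^2 / ([M] [N]^3).
Setting equal to 0.16 and solving for X on (0,1) gives X = 0.524.

X = 0.524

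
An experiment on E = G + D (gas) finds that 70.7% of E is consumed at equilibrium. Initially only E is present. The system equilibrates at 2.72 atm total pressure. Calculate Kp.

Kp = 2.72 atm

Basis: 1 mol E initially; let X = conversion of E. Extent ξ = X.
At extent ξ: n_E = 1 − X; n_G = X; n_D = X.
Total moles n_T = 1 + X.
At X = 0.707: n_E = 0.293, n_G = 0.707, n_D = 0.707, n_T = 1.71.
p_i = (n_i/n_T)·P. Kp = p_G p_D / (p_E) = 2.72 atm.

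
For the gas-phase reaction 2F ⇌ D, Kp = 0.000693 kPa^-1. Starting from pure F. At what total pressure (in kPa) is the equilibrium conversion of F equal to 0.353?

P = 501 kPa

Take 1 mol F as basis and let X be its fractional conversion, so ξ = 0.5X.
Moles: n_F = 1 − X; n_D = 0.5X.
n_T = Σnᵢ = 1 − 0.5X.
Kp = p_D / (p_F^2) with p_i = (n_i/n_T)·P.
At X = 0.353: the mole-fraction product g(X) = Π y_i^ν_i = 0.3472. Since Kp = g(X)·P^{-1}, P = (g/Kp)^(1/1) = (0.3472/0.000693)^(1/1) = 501 kPa.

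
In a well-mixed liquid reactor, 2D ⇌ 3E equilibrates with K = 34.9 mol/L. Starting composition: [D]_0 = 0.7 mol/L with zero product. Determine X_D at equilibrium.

Let X = conversion of D; extent ξ = 0.7X/2 mol/L.
Concentrations: [D] = 0.7 − 0.7X; [E] = 1.05X.
K = [E]^3 / ([D]^2).
Equating to 34.9 mol/L: the physical root is X = 0.810.

X = 0.810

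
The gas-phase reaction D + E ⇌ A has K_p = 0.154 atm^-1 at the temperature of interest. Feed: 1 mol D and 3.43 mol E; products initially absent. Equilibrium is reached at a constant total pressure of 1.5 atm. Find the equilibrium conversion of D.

Let X = conversion of D (basis 1 mol D); extent of reaction ξ = X.
At extent ξ: n_D = 1 − X; n_E = 3.43 − X; n_A = X.
n_T = Σnᵢ = 4.43 − X.
y_i = n_i/n_T, p_i = y_i·P. K_p = p_A / (p_D p_E).
Equating to 0.154 atm^-1 and solving on 0 < X < 1: X = 0.150.

X = 0.150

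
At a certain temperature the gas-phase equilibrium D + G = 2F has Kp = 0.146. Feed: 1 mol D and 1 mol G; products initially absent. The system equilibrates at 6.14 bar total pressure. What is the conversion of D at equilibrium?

Basis: 1 mol D initially; let X = conversion of D. Extent ξ = X.
Mole table: n_D = 1 − X; n_G = 1 − X; n_F = 2X.
Since Δν = 0, n_T = 2 throughout.
y_i = n_i/n_T, p_i = y_i·P. Kp = p_F^2 / (p_D p_G).
Equating to 0.146 and solving on 0 < X < 1: X = 0.160.

X = 0.160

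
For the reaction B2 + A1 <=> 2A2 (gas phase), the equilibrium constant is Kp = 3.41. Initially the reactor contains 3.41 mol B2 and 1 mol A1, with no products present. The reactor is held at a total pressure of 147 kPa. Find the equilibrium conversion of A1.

X = 0.751

Basis: 1 mol A1 initially; let X = conversion of A1. Extent ξ = X.
Mole table: n_B2 = 3.41 − X; n_A1 = 1 − X; n_A2 = 2X.
n_T stays at 4.41 (no change in mole number).
Mole fractions y_i = n_i/n_T; Kp = p_A2^2 / (p_B2 p_A1) with p_i = y_i·P.
Equating to 3.41 and solving on 0 < X < 1: X = 0.751.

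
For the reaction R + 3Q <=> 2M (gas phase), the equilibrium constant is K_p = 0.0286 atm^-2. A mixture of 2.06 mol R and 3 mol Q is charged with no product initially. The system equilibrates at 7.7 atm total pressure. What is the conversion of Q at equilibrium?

X = 0.436

Take 3 mol Q as basis and let X be its fractional conversion, so ξ = X.
Mole table: n_R = 2.06 − X; n_Q = 3 − 3X; n_M = 2X.
Summing: n_T = 5.06 − 2X.
With p_i = (n_i/n_T)P, K_p = p_M^2 / (p_R p_Q^3).
This yields a degree-4 equation in X; solving on (0,1), X = 0.436.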